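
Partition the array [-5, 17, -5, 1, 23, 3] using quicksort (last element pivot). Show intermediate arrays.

Partition 1: pivot=3 at index 3 -> [-5, -5, 1, 3, 23, 17]
Partition 2: pivot=1 at index 2 -> [-5, -5, 1, 3, 23, 17]
Partition 3: pivot=-5 at index 1 -> [-5, -5, 1, 3, 23, 17]
Partition 4: pivot=17 at index 4 -> [-5, -5, 1, 3, 17, 23]


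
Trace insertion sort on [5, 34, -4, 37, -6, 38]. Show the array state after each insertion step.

First element 5 is already 'sorted'
Insert 34: shifted 0 elements -> [5, 34, -4, 37, -6, 38]
Insert -4: shifted 2 elements -> [-4, 5, 34, 37, -6, 38]
Insert 37: shifted 0 elements -> [-4, 5, 34, 37, -6, 38]
Insert -6: shifted 4 elements -> [-6, -4, 5, 34, 37, 38]
Insert 38: shifted 0 elements -> [-6, -4, 5, 34, 37, 38]


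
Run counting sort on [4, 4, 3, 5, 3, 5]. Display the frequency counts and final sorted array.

Count array: [0, 0, 0, 2, 2, 2]
(count[i] = number of elements equal to i)
Cumulative count: [0, 0, 0, 2, 4, 6]
Sorted: [3, 3, 4, 4, 5, 5]


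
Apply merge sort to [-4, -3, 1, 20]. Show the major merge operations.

Divide and conquer:
  Merge [-4] + [-3] -> [-4, -3]
  Merge [1] + [20] -> [1, 20]
  Merge [-4, -3] + [1, 20] -> [-4, -3, 1, 20]


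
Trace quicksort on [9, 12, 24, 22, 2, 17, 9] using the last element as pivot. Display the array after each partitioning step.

Partition 1: pivot=9 at index 2 -> [9, 2, 9, 22, 12, 17, 24]
Partition 2: pivot=2 at index 0 -> [2, 9, 9, 22, 12, 17, 24]
Partition 3: pivot=24 at index 6 -> [2, 9, 9, 22, 12, 17, 24]
Partition 4: pivot=17 at index 4 -> [2, 9, 9, 12, 17, 22, 24]


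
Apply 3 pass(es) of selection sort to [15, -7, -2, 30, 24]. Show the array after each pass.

Pass 1: Select minimum -7 at index 1, swap -> [-7, 15, -2, 30, 24]
Pass 2: Select minimum -2 at index 2, swap -> [-7, -2, 15, 30, 24]
Pass 3: Select minimum 15 at index 2, swap -> [-7, -2, 15, 30, 24]


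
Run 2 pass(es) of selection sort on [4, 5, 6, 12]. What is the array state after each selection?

Pass 1: Select minimum 4 at index 0, swap -> [4, 5, 6, 12]
Pass 2: Select minimum 5 at index 1, swap -> [4, 5, 6, 12]


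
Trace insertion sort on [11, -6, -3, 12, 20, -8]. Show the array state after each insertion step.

First element 11 is already 'sorted'
Insert -6: shifted 1 elements -> [-6, 11, -3, 12, 20, -8]
Insert -3: shifted 1 elements -> [-6, -3, 11, 12, 20, -8]
Insert 12: shifted 0 elements -> [-6, -3, 11, 12, 20, -8]
Insert 20: shifted 0 elements -> [-6, -3, 11, 12, 20, -8]
Insert -8: shifted 5 elements -> [-8, -6, -3, 11, 12, 20]


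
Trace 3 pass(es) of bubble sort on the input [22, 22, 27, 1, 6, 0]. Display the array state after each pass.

After pass 1: [22, 22, 1, 6, 0, 27] (3 swaps)
After pass 2: [22, 1, 6, 0, 22, 27] (3 swaps)
After pass 3: [1, 6, 0, 22, 22, 27] (3 swaps)
Total swaps: 9


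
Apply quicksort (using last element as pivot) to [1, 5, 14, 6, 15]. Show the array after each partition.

Partition 1: pivot=15 at index 4 -> [1, 5, 14, 6, 15]
Partition 2: pivot=6 at index 2 -> [1, 5, 6, 14, 15]
Partition 3: pivot=5 at index 1 -> [1, 5, 6, 14, 15]


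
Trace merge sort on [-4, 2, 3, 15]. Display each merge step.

Divide and conquer:
  Merge [-4] + [2] -> [-4, 2]
  Merge [3] + [15] -> [3, 15]
  Merge [-4, 2] + [3, 15] -> [-4, 2, 3, 15]


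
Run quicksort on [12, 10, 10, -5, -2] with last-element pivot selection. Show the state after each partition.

Partition 1: pivot=-2 at index 1 -> [-5, -2, 10, 12, 10]
Partition 2: pivot=10 at index 3 -> [-5, -2, 10, 10, 12]


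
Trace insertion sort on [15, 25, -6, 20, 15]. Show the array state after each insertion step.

First element 15 is already 'sorted'
Insert 25: shifted 0 elements -> [15, 25, -6, 20, 15]
Insert -6: shifted 2 elements -> [-6, 15, 25, 20, 15]
Insert 20: shifted 1 elements -> [-6, 15, 20, 25, 15]
Insert 15: shifted 2 elements -> [-6, 15, 15, 20, 25]


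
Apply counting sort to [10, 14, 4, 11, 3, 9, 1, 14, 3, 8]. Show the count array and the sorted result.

Count array: [0, 1, 0, 2, 1, 0, 0, 0, 1, 1, 1, 1, 0, 0, 2]
(count[i] = number of elements equal to i)
Cumulative count: [0, 1, 1, 3, 4, 4, 4, 4, 5, 6, 7, 8, 8, 8, 10]
Sorted: [1, 3, 3, 4, 8, 9, 10, 11, 14, 14]


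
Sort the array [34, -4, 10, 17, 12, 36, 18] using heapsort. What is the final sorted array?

Build heap: [36, 17, 34, -4, 12, 10, 18]
Extract 36: [34, 17, 18, -4, 12, 10, 36]
Extract 34: [18, 17, 10, -4, 12, 34, 36]
Extract 18: [17, 12, 10, -4, 18, 34, 36]
Extract 17: [12, -4, 10, 17, 18, 34, 36]
Extract 12: [10, -4, 12, 17, 18, 34, 36]
Extract 10: [-4, 10, 12, 17, 18, 34, 36]


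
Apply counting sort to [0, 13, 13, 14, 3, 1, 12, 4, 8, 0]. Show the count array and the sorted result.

Count array: [2, 1, 0, 1, 1, 0, 0, 0, 1, 0, 0, 0, 1, 2, 1]
(count[i] = number of elements equal to i)
Cumulative count: [2, 3, 3, 4, 5, 5, 5, 5, 6, 6, 6, 6, 7, 9, 10]
Sorted: [0, 0, 1, 3, 4, 8, 12, 13, 13, 14]


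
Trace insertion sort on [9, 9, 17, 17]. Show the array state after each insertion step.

First element 9 is already 'sorted'
Insert 9: shifted 0 elements -> [9, 9, 17, 17]
Insert 17: shifted 0 elements -> [9, 9, 17, 17]
Insert 17: shifted 0 elements -> [9, 9, 17, 17]


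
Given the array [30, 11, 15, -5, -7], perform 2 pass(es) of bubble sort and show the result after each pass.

After pass 1: [11, 15, -5, -7, 30] (4 swaps)
After pass 2: [11, -5, -7, 15, 30] (2 swaps)
Total swaps: 6


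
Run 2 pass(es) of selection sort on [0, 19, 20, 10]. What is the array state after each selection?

Pass 1: Select minimum 0 at index 0, swap -> [0, 19, 20, 10]
Pass 2: Select minimum 10 at index 3, swap -> [0, 10, 20, 19]


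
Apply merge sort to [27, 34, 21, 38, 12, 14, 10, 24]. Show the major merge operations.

Divide and conquer:
  Merge [27] + [34] -> [27, 34]
  Merge [21] + [38] -> [21, 38]
  Merge [27, 34] + [21, 38] -> [21, 27, 34, 38]
  Merge [12] + [14] -> [12, 14]
  Merge [10] + [24] -> [10, 24]
  Merge [12, 14] + [10, 24] -> [10, 12, 14, 24]
  Merge [21, 27, 34, 38] + [10, 12, 14, 24] -> [10, 12, 14, 21, 24, 27, 34, 38]


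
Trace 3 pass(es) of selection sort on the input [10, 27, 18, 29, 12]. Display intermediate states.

Pass 1: Select minimum 10 at index 0, swap -> [10, 27, 18, 29, 12]
Pass 2: Select minimum 12 at index 4, swap -> [10, 12, 18, 29, 27]
Pass 3: Select minimum 18 at index 2, swap -> [10, 12, 18, 29, 27]


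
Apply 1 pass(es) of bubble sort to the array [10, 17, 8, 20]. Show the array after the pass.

After pass 1: [10, 8, 17, 20] (1 swaps)
Total swaps: 1


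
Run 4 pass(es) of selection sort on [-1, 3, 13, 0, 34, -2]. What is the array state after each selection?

Pass 1: Select minimum -2 at index 5, swap -> [-2, 3, 13, 0, 34, -1]
Pass 2: Select minimum -1 at index 5, swap -> [-2, -1, 13, 0, 34, 3]
Pass 3: Select minimum 0 at index 3, swap -> [-2, -1, 0, 13, 34, 3]
Pass 4: Select minimum 3 at index 5, swap -> [-2, -1, 0, 3, 34, 13]


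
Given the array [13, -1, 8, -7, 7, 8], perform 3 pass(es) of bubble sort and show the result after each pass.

After pass 1: [-1, 8, -7, 7, 8, 13] (5 swaps)
After pass 2: [-1, -7, 7, 8, 8, 13] (2 swaps)
After pass 3: [-7, -1, 7, 8, 8, 13] (1 swaps)
Total swaps: 8


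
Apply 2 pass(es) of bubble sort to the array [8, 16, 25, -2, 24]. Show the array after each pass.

After pass 1: [8, 16, -2, 24, 25] (2 swaps)
After pass 2: [8, -2, 16, 24, 25] (1 swaps)
Total swaps: 3


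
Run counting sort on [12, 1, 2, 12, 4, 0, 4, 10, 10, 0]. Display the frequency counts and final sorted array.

Count array: [2, 1, 1, 0, 2, 0, 0, 0, 0, 0, 2, 0, 2]
(count[i] = number of elements equal to i)
Cumulative count: [2, 3, 4, 4, 6, 6, 6, 6, 6, 6, 8, 8, 10]
Sorted: [0, 0, 1, 2, 4, 4, 10, 10, 12, 12]


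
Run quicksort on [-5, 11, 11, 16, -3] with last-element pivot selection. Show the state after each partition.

Partition 1: pivot=-3 at index 1 -> [-5, -3, 11, 16, 11]
Partition 2: pivot=11 at index 3 -> [-5, -3, 11, 11, 16]


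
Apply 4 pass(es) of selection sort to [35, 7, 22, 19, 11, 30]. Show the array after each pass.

Pass 1: Select minimum 7 at index 1, swap -> [7, 35, 22, 19, 11, 30]
Pass 2: Select minimum 11 at index 4, swap -> [7, 11, 22, 19, 35, 30]
Pass 3: Select minimum 19 at index 3, swap -> [7, 11, 19, 22, 35, 30]
Pass 4: Select minimum 22 at index 3, swap -> [7, 11, 19, 22, 35, 30]


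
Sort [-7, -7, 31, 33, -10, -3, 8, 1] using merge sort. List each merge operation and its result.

Divide and conquer:
  Merge [-7] + [-7] -> [-7, -7]
  Merge [31] + [33] -> [31, 33]
  Merge [-7, -7] + [31, 33] -> [-7, -7, 31, 33]
  Merge [-10] + [-3] -> [-10, -3]
  Merge [8] + [1] -> [1, 8]
  Merge [-10, -3] + [1, 8] -> [-10, -3, 1, 8]
  Merge [-7, -7, 31, 33] + [-10, -3, 1, 8] -> [-10, -7, -7, -3, 1, 8, 31, 33]


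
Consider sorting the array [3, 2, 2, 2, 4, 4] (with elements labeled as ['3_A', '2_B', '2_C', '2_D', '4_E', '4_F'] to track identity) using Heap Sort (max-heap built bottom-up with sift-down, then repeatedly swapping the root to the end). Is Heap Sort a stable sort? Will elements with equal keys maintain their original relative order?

Trace Heap Sort on the labeled array (the key is the number; the letter only tracks identity):
  Build max-heap: [4_E, 3_A, 4_F, 2_D, 2_B, 2_C]
  Swap root 4_E to index 5, re-heapify first 5 -> [4_F, 3_A, 2_C, 2_D, 2_B, 4_E]
  Swap root 4_F to index 4, re-heapify first 4 -> [3_A, 2_B, 2_C, 2_D, 4_F, 4_E]
  Swap root 3_A to index 3, re-heapify first 3 -> [2_D, 2_B, 2_C, 3_A, 4_F, 4_E]
  Swap root 2_D to index 2, re-heapify first 2 -> [2_C, 2_B, 2_D, 3_A, 4_F, 4_E]
  Swap root 2_C to index 1, re-heapify first 1 -> [2_B, 2_C, 2_D, 3_A, 4_F, 4_E]
Final order: [2_B, 2_C, 2_D, 3_A, 4_F, 4_E]
Equal keys:
  value 2: originally 2_B, 2_C, 2_D; after sorting 2_B, 2_C, 2_D -> order preserved
  value 4: originally 4_E, 4_F; after sorting 4_F, 4_E -> order changed
Equal keys were reordered, so Heap Sort is not stable: heap construction and root-to-end swaps move elements without regard to the original order of equal keys. (One such input is enough; an unstable sort may happen to preserve order on other inputs, but it gives no guarantee.)
Answer: Not stable


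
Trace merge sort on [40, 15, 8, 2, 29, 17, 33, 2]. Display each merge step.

Divide and conquer:
  Merge [40] + [15] -> [15, 40]
  Merge [8] + [2] -> [2, 8]
  Merge [15, 40] + [2, 8] -> [2, 8, 15, 40]
  Merge [29] + [17] -> [17, 29]
  Merge [33] + [2] -> [2, 33]
  Merge [17, 29] + [2, 33] -> [2, 17, 29, 33]
  Merge [2, 8, 15, 40] + [2, 17, 29, 33] -> [2, 2, 8, 15, 17, 29, 33, 40]


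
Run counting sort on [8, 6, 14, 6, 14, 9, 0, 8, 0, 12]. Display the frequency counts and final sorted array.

Count array: [2, 0, 0, 0, 0, 0, 2, 0, 2, 1, 0, 0, 1, 0, 2]
(count[i] = number of elements equal to i)
Cumulative count: [2, 2, 2, 2, 2, 2, 4, 4, 6, 7, 7, 7, 8, 8, 10]
Sorted: [0, 0, 6, 6, 8, 8, 9, 12, 14, 14]


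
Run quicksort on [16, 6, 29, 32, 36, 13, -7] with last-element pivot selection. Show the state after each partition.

Partition 1: pivot=-7 at index 0 -> [-7, 6, 29, 32, 36, 13, 16]
Partition 2: pivot=16 at index 3 -> [-7, 6, 13, 16, 36, 29, 32]
Partition 3: pivot=13 at index 2 -> [-7, 6, 13, 16, 36, 29, 32]
Partition 4: pivot=32 at index 5 -> [-7, 6, 13, 16, 29, 32, 36]


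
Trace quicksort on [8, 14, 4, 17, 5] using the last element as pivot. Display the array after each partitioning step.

Partition 1: pivot=5 at index 1 -> [4, 5, 8, 17, 14]
Partition 2: pivot=14 at index 3 -> [4, 5, 8, 14, 17]


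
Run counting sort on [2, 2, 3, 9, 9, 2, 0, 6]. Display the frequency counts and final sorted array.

Count array: [1, 0, 3, 1, 0, 0, 1, 0, 0, 2]
(count[i] = number of elements equal to i)
Cumulative count: [1, 1, 4, 5, 5, 5, 6, 6, 6, 8]
Sorted: [0, 2, 2, 2, 3, 6, 9, 9]


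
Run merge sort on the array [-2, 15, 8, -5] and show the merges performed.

Divide and conquer:
  Merge [-2] + [15] -> [-2, 15]
  Merge [8] + [-5] -> [-5, 8]
  Merge [-2, 15] + [-5, 8] -> [-5, -2, 8, 15]


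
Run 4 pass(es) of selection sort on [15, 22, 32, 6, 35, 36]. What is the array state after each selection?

Pass 1: Select minimum 6 at index 3, swap -> [6, 22, 32, 15, 35, 36]
Pass 2: Select minimum 15 at index 3, swap -> [6, 15, 32, 22, 35, 36]
Pass 3: Select minimum 22 at index 3, swap -> [6, 15, 22, 32, 35, 36]
Pass 4: Select minimum 32 at index 3, swap -> [6, 15, 22, 32, 35, 36]


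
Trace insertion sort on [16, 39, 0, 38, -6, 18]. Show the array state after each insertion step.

First element 16 is already 'sorted'
Insert 39: shifted 0 elements -> [16, 39, 0, 38, -6, 18]
Insert 0: shifted 2 elements -> [0, 16, 39, 38, -6, 18]
Insert 38: shifted 1 elements -> [0, 16, 38, 39, -6, 18]
Insert -6: shifted 4 elements -> [-6, 0, 16, 38, 39, 18]
Insert 18: shifted 2 elements -> [-6, 0, 16, 18, 38, 39]


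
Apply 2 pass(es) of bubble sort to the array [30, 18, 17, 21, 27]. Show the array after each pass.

After pass 1: [18, 17, 21, 27, 30] (4 swaps)
After pass 2: [17, 18, 21, 27, 30] (1 swaps)
Total swaps: 5


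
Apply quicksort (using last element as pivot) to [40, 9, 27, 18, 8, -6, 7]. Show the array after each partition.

Partition 1: pivot=7 at index 1 -> [-6, 7, 27, 18, 8, 40, 9]
Partition 2: pivot=9 at index 3 -> [-6, 7, 8, 9, 27, 40, 18]
Partition 3: pivot=18 at index 4 -> [-6, 7, 8, 9, 18, 40, 27]
Partition 4: pivot=27 at index 5 -> [-6, 7, 8, 9, 18, 27, 40]


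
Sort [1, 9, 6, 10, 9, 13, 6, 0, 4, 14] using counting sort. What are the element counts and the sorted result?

Count array: [1, 1, 0, 0, 1, 0, 2, 0, 0, 2, 1, 0, 0, 1, 1]
(count[i] = number of elements equal to i)
Cumulative count: [1, 2, 2, 2, 3, 3, 5, 5, 5, 7, 8, 8, 8, 9, 10]
Sorted: [0, 1, 4, 6, 6, 9, 9, 10, 13, 14]


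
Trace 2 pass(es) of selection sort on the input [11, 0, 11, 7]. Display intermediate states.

Pass 1: Select minimum 0 at index 1, swap -> [0, 11, 11, 7]
Pass 2: Select minimum 7 at index 3, swap -> [0, 7, 11, 11]


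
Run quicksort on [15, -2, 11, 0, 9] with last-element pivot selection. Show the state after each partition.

Partition 1: pivot=9 at index 2 -> [-2, 0, 9, 15, 11]
Partition 2: pivot=0 at index 1 -> [-2, 0, 9, 15, 11]
Partition 3: pivot=11 at index 3 -> [-2, 0, 9, 11, 15]


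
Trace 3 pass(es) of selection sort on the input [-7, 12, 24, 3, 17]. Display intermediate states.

Pass 1: Select minimum -7 at index 0, swap -> [-7, 12, 24, 3, 17]
Pass 2: Select minimum 3 at index 3, swap -> [-7, 3, 24, 12, 17]
Pass 3: Select minimum 12 at index 3, swap -> [-7, 3, 12, 24, 17]


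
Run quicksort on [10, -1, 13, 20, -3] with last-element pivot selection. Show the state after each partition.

Partition 1: pivot=-3 at index 0 -> [-3, -1, 13, 20, 10]
Partition 2: pivot=10 at index 2 -> [-3, -1, 10, 20, 13]
Partition 3: pivot=13 at index 3 -> [-3, -1, 10, 13, 20]


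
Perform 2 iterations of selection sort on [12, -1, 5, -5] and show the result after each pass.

Pass 1: Select minimum -5 at index 3, swap -> [-5, -1, 5, 12]
Pass 2: Select minimum -1 at index 1, swap -> [-5, -1, 5, 12]


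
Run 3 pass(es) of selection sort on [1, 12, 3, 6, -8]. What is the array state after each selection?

Pass 1: Select minimum -8 at index 4, swap -> [-8, 12, 3, 6, 1]
Pass 2: Select minimum 1 at index 4, swap -> [-8, 1, 3, 6, 12]
Pass 3: Select minimum 3 at index 2, swap -> [-8, 1, 3, 6, 12]


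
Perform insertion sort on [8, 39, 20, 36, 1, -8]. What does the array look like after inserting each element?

First element 8 is already 'sorted'
Insert 39: shifted 0 elements -> [8, 39, 20, 36, 1, -8]
Insert 20: shifted 1 elements -> [8, 20, 39, 36, 1, -8]
Insert 36: shifted 1 elements -> [8, 20, 36, 39, 1, -8]
Insert 1: shifted 4 elements -> [1, 8, 20, 36, 39, -8]
Insert -8: shifted 5 elements -> [-8, 1, 8, 20, 36, 39]


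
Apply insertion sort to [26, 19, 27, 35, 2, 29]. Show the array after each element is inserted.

First element 26 is already 'sorted'
Insert 19: shifted 1 elements -> [19, 26, 27, 35, 2, 29]
Insert 27: shifted 0 elements -> [19, 26, 27, 35, 2, 29]
Insert 35: shifted 0 elements -> [19, 26, 27, 35, 2, 29]
Insert 2: shifted 4 elements -> [2, 19, 26, 27, 35, 29]
Insert 29: shifted 1 elements -> [2, 19, 26, 27, 29, 35]


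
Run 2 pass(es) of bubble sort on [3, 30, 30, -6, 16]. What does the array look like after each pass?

After pass 1: [3, 30, -6, 16, 30] (2 swaps)
After pass 2: [3, -6, 16, 30, 30] (2 swaps)
Total swaps: 4


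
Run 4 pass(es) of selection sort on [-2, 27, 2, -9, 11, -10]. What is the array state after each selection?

Pass 1: Select minimum -10 at index 5, swap -> [-10, 27, 2, -9, 11, -2]
Pass 2: Select minimum -9 at index 3, swap -> [-10, -9, 2, 27, 11, -2]
Pass 3: Select minimum -2 at index 5, swap -> [-10, -9, -2, 27, 11, 2]
Pass 4: Select minimum 2 at index 5, swap -> [-10, -9, -2, 2, 11, 27]


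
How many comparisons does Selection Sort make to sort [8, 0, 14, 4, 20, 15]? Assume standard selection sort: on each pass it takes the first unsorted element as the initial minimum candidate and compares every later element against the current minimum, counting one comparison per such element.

Pass 1: scan indices 1..5 for the minimum = 5 comparison(s); min is 0, place at index 0 -> [0, 8, 14, 4, 20, 15]
Pass 2: scan indices 2..5 for the minimum = 4 comparison(s); min is 4, place at index 1 -> [0, 4, 14, 8, 20, 15]
Pass 3: scan indices 3..5 for the minimum = 3 comparison(s); min is 8, place at index 2 -> [0, 4, 8, 14, 20, 15]
Pass 4: scan indices 4..5 for the minimum = 2 comparison(s); min is 14, place at index 3 -> [0, 4, 8, 14, 20, 15]
Pass 5: scan indices 5..5 for the minimum = 1 comparison(s); min is 15, place at index 4 -> [0, 4, 8, 14, 15, 20]
Selection sort always scans the whole unsorted suffix, so the count is (n-1) + (n-2) + ... + 1 = n(n-1)/2 = 6*5/2 = 15 regardless of the input order.
Total comparisons: 5 + 4 + 3 + 2 + 1 = 15


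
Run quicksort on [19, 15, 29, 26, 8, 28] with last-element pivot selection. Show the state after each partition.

Partition 1: pivot=28 at index 4 -> [19, 15, 26, 8, 28, 29]
Partition 2: pivot=8 at index 0 -> [8, 15, 26, 19, 28, 29]
Partition 3: pivot=19 at index 2 -> [8, 15, 19, 26, 28, 29]


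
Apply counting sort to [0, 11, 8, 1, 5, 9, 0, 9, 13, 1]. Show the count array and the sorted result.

Count array: [2, 2, 0, 0, 0, 1, 0, 0, 1, 2, 0, 1, 0, 1]
(count[i] = number of elements equal to i)
Cumulative count: [2, 4, 4, 4, 4, 5, 5, 5, 6, 8, 8, 9, 9, 10]
Sorted: [0, 0, 1, 1, 5, 8, 9, 9, 11, 13]


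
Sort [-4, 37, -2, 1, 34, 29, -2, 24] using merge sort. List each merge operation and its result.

Divide and conquer:
  Merge [-4] + [37] -> [-4, 37]
  Merge [-2] + [1] -> [-2, 1]
  Merge [-4, 37] + [-2, 1] -> [-4, -2, 1, 37]
  Merge [34] + [29] -> [29, 34]
  Merge [-2] + [24] -> [-2, 24]
  Merge [29, 34] + [-2, 24] -> [-2, 24, 29, 34]
  Merge [-4, -2, 1, 37] + [-2, 24, 29, 34] -> [-4, -2, -2, 1, 24, 29, 34, 37]


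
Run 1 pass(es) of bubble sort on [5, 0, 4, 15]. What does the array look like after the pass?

After pass 1: [0, 4, 5, 15] (2 swaps)
Total swaps: 2


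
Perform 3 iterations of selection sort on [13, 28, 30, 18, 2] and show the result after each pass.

Pass 1: Select minimum 2 at index 4, swap -> [2, 28, 30, 18, 13]
Pass 2: Select minimum 13 at index 4, swap -> [2, 13, 30, 18, 28]
Pass 3: Select minimum 18 at index 3, swap -> [2, 13, 18, 30, 28]


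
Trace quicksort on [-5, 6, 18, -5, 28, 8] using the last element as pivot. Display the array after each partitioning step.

Partition 1: pivot=8 at index 3 -> [-5, 6, -5, 8, 28, 18]
Partition 2: pivot=-5 at index 1 -> [-5, -5, 6, 8, 28, 18]
Partition 3: pivot=18 at index 4 -> [-5, -5, 6, 8, 18, 28]


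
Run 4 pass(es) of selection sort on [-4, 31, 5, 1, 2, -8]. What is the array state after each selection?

Pass 1: Select minimum -8 at index 5, swap -> [-8, 31, 5, 1, 2, -4]
Pass 2: Select minimum -4 at index 5, swap -> [-8, -4, 5, 1, 2, 31]
Pass 3: Select minimum 1 at index 3, swap -> [-8, -4, 1, 5, 2, 31]
Pass 4: Select minimum 2 at index 4, swap -> [-8, -4, 1, 2, 5, 31]


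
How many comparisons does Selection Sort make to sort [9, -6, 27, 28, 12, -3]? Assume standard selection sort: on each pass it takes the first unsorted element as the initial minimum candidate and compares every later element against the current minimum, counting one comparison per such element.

Pass 1: scan indices 1..5 for the minimum = 5 comparison(s); min is -6, place at index 0 -> [-6, 9, 27, 28, 12, -3]
Pass 2: scan indices 2..5 for the minimum = 4 comparison(s); min is -3, place at index 1 -> [-6, -3, 27, 28, 12, 9]
Pass 3: scan indices 3..5 for the minimum = 3 comparison(s); min is 9, place at index 2 -> [-6, -3, 9, 28, 12, 27]
Pass 4: scan indices 4..5 for the minimum = 2 comparison(s); min is 12, place at index 3 -> [-6, -3, 9, 12, 28, 27]
Pass 5: scan indices 5..5 for the minimum = 1 comparison(s); min is 27, place at index 4 -> [-6, -3, 9, 12, 27, 28]
Selection sort always scans the whole unsorted suffix, so the count is (n-1) + (n-2) + ... + 1 = n(n-1)/2 = 6*5/2 = 15 regardless of the input order.
Total comparisons: 5 + 4 + 3 + 2 + 1 = 15


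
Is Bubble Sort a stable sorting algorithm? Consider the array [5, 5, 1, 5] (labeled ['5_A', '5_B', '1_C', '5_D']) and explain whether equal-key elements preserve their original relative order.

Trace Bubble Sort on the labeled array (the key is the number; the letter only tracks identity):
  After pass 1: [5_A, 1_C, 5_B, 5_D]
  After pass 2: [1_C, 5_A, 5_B, 5_D]
  After pass 3: [1_C, 5_A, 5_B, 5_D] (no swaps, done)
Final order: [1_C, 5_A, 5_B, 5_D]
Equal keys:
  value 5: originally 5_A, 5_B, 5_D; after sorting 5_A, 5_B, 5_D -> order preserved
All equal keys kept their original relative order. Bubble Sort is stable: it only swaps adjacent elements when the left one is strictly greater, so equal keys never move past each other.
Answer: Stable


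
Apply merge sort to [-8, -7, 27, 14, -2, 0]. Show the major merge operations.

Divide and conquer:
  Merge [-7] + [27] -> [-7, 27]
  Merge [-8] + [-7, 27] -> [-8, -7, 27]
  Merge [-2] + [0] -> [-2, 0]
  Merge [14] + [-2, 0] -> [-2, 0, 14]
  Merge [-8, -7, 27] + [-2, 0, 14] -> [-8, -7, -2, 0, 14, 27]


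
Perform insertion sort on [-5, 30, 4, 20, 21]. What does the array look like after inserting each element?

First element -5 is already 'sorted'
Insert 30: shifted 0 elements -> [-5, 30, 4, 20, 21]
Insert 4: shifted 1 elements -> [-5, 4, 30, 20, 21]
Insert 20: shifted 1 elements -> [-5, 4, 20, 30, 21]
Insert 21: shifted 1 elements -> [-5, 4, 20, 21, 30]


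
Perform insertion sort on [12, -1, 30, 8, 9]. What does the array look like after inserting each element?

First element 12 is already 'sorted'
Insert -1: shifted 1 elements -> [-1, 12, 30, 8, 9]
Insert 30: shifted 0 elements -> [-1, 12, 30, 8, 9]
Insert 8: shifted 2 elements -> [-1, 8, 12, 30, 9]
Insert 9: shifted 2 elements -> [-1, 8, 9, 12, 30]


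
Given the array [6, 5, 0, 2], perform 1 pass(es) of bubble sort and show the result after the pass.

After pass 1: [5, 0, 2, 6] (3 swaps)
Total swaps: 3


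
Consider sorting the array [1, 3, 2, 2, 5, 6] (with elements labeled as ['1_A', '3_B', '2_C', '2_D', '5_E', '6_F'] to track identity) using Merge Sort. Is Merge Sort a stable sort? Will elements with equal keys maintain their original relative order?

Trace Merge Sort on the labeled array (the key is the number; the letter only tracks identity):
  Merge [3_B] + [2_C] -> [2_C, 3_B]
  Merge [1_A] + [2_C, 3_B] -> [1_A, 2_C, 3_B]
  Merge [5_E] + [6_F] -> [5_E, 6_F]
  Merge [2_D] + [5_E, 6_F] -> [2_D, 5_E, 6_F]
  Merge [1_A, 2_C, 3_B] + [2_D, 5_E, 6_F] -> [1_A, 2_C, 2_D, 3_B, 5_E, 6_F]
Final order: [1_A, 2_C, 2_D, 3_B, 5_E, 6_F]
Equal keys:
  value 2: originally 2_C, 2_D; after sorting 2_C, 2_D -> order preserved
All equal keys kept their original relative order. Merge Sort is stable: when the heads of the two halves are equal the merge takes from the left half first.
Answer: Stable


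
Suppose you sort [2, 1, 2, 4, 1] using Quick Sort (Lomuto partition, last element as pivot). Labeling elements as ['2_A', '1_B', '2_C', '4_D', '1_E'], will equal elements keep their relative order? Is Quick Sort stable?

Trace Quick Sort on the labeled array (the key is the number; the letter only tracks identity):
  Partition indices 0..4 around pivot 1_E -> [1_B, 1_E, 2_C, 4_D, 2_A]
  Partition indices 2..4 around pivot 2_A -> [1_B, 1_E, 2_C, 2_A, 4_D]
Final order: [1_B, 1_E, 2_C, 2_A, 4_D]
Equal keys:
  value 1: originally 1_B, 1_E; after sorting 1_B, 1_E -> order preserved
  value 2: originally 2_A, 2_C; after sorting 2_C, 2_A -> order changed
Equal keys were reordered, so Quick Sort is not stable: partition swaps elements across long distances and can reorder equal keys. (One such input is enough; an unstable sort may happen to preserve order on other inputs, but it gives no guarantee.)
Answer: Not stable


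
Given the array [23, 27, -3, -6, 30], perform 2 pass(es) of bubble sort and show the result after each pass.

After pass 1: [23, -3, -6, 27, 30] (2 swaps)
After pass 2: [-3, -6, 23, 27, 30] (2 swaps)
Total swaps: 4


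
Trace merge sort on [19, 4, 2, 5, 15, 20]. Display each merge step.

Divide and conquer:
  Merge [4] + [2] -> [2, 4]
  Merge [19] + [2, 4] -> [2, 4, 19]
  Merge [15] + [20] -> [15, 20]
  Merge [5] + [15, 20] -> [5, 15, 20]
  Merge [2, 4, 19] + [5, 15, 20] -> [2, 4, 5, 15, 19, 20]


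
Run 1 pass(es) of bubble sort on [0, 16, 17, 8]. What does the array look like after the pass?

After pass 1: [0, 16, 8, 17] (1 swaps)
Total swaps: 1


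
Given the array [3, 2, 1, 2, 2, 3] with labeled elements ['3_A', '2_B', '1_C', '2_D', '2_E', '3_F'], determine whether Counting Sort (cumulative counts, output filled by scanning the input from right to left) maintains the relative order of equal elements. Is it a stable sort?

Trace Counting Sort on the labeled array (the key is the number; the letter only tracks identity):
  Counts for values 0..3: [0, 1, 3, 2]
  Cumulative counts: [0, 1, 4, 6]
  Scan right to left: place 3_F at output index 5
  Scan right to left: place 2_E at output index 3
  Scan right to left: place 2_D at output index 2
  Scan right to left: place 1_C at output index 0
  Scan right to left: place 2_B at output index 1
  Scan right to left: place 3_A at output index 4
  Output: [1_C, 2_B, 2_D, 2_E, 3_A, 3_F]
Equal keys:
  value 2: originally 2_B, 2_D, 2_E; after sorting 2_B, 2_D, 2_E -> order preserved
  value 3: originally 3_A, 3_F; after sorting 3_A, 3_F -> order preserved
All equal keys kept their original relative order. Counting Sort is stable: scanning the input right to left with decreasing cumulative counts places later duplicates at later output positions.
Answer: Stable


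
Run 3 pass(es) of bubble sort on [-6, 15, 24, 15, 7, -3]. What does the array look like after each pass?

After pass 1: [-6, 15, 15, 7, -3, 24] (3 swaps)
After pass 2: [-6, 15, 7, -3, 15, 24] (2 swaps)
After pass 3: [-6, 7, -3, 15, 15, 24] (2 swaps)
Total swaps: 7


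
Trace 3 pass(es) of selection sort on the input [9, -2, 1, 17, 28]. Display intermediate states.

Pass 1: Select minimum -2 at index 1, swap -> [-2, 9, 1, 17, 28]
Pass 2: Select minimum 1 at index 2, swap -> [-2, 1, 9, 17, 28]
Pass 3: Select minimum 9 at index 2, swap -> [-2, 1, 9, 17, 28]


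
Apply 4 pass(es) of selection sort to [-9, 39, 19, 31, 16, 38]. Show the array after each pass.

Pass 1: Select minimum -9 at index 0, swap -> [-9, 39, 19, 31, 16, 38]
Pass 2: Select minimum 16 at index 4, swap -> [-9, 16, 19, 31, 39, 38]
Pass 3: Select minimum 19 at index 2, swap -> [-9, 16, 19, 31, 39, 38]
Pass 4: Select minimum 31 at index 3, swap -> [-9, 16, 19, 31, 39, 38]


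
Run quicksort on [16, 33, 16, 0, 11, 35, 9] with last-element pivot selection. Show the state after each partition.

Partition 1: pivot=9 at index 1 -> [0, 9, 16, 16, 11, 35, 33]
Partition 2: pivot=33 at index 5 -> [0, 9, 16, 16, 11, 33, 35]
Partition 3: pivot=11 at index 2 -> [0, 9, 11, 16, 16, 33, 35]
Partition 4: pivot=16 at index 4 -> [0, 9, 11, 16, 16, 33, 35]


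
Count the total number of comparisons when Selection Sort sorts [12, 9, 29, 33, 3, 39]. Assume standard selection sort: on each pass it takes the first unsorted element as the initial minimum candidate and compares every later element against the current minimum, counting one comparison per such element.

Pass 1: scan indices 1..5 for the minimum = 5 comparison(s); min is 3, place at index 0 -> [3, 9, 29, 33, 12, 39]
Pass 2: scan indices 2..5 for the minimum = 4 comparison(s); min is 9, place at index 1 -> [3, 9, 29, 33, 12, 39]
Pass 3: scan indices 3..5 for the minimum = 3 comparison(s); min is 12, place at index 2 -> [3, 9, 12, 33, 29, 39]
Pass 4: scan indices 4..5 for the minimum = 2 comparison(s); min is 29, place at index 3 -> [3, 9, 12, 29, 33, 39]
Pass 5: scan indices 5..5 for the minimum = 1 comparison(s); min is 33, place at index 4 -> [3, 9, 12, 29, 33, 39]
Selection sort always scans the whole unsorted suffix, so the count is (n-1) + (n-2) + ... + 1 = n(n-1)/2 = 6*5/2 = 15 regardless of the input order.
Total comparisons: 5 + 4 + 3 + 2 + 1 = 15


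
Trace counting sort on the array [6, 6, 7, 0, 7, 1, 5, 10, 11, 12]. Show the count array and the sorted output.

Count array: [1, 1, 0, 0, 0, 1, 2, 2, 0, 0, 1, 1, 1]
(count[i] = number of elements equal to i)
Cumulative count: [1, 2, 2, 2, 2, 3, 5, 7, 7, 7, 8, 9, 10]
Sorted: [0, 1, 5, 6, 6, 7, 7, 10, 11, 12]


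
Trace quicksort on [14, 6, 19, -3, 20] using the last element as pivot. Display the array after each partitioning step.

Partition 1: pivot=20 at index 4 -> [14, 6, 19, -3, 20]
Partition 2: pivot=-3 at index 0 -> [-3, 6, 19, 14, 20]
Partition 3: pivot=14 at index 2 -> [-3, 6, 14, 19, 20]


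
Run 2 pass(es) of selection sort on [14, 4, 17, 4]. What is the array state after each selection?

Pass 1: Select minimum 4 at index 1, swap -> [4, 14, 17, 4]
Pass 2: Select minimum 4 at index 3, swap -> [4, 4, 17, 14]


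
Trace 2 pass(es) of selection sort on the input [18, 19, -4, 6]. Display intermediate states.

Pass 1: Select minimum -4 at index 2, swap -> [-4, 19, 18, 6]
Pass 2: Select minimum 6 at index 3, swap -> [-4, 6, 18, 19]


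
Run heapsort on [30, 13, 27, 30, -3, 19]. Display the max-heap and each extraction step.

Build heap: [30, 30, 27, 13, -3, 19]
Extract 30: [30, 19, 27, 13, -3, 30]
Extract 30: [27, 19, -3, 13, 30, 30]
Extract 27: [19, 13, -3, 27, 30, 30]
Extract 19: [13, -3, 19, 27, 30, 30]
Extract 13: [-3, 13, 19, 27, 30, 30]


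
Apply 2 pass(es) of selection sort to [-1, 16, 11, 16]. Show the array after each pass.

Pass 1: Select minimum -1 at index 0, swap -> [-1, 16, 11, 16]
Pass 2: Select minimum 11 at index 2, swap -> [-1, 11, 16, 16]


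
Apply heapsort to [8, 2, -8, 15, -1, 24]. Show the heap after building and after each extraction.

Build heap: [24, 15, 8, 2, -1, -8]
Extract 24: [15, 2, 8, -8, -1, 24]
Extract 15: [8, 2, -1, -8, 15, 24]
Extract 8: [2, -8, -1, 8, 15, 24]
Extract 2: [-1, -8, 2, 8, 15, 24]
Extract -1: [-8, -1, 2, 8, 15, 24]


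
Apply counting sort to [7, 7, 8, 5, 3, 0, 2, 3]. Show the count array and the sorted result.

Count array: [1, 0, 1, 2, 0, 1, 0, 2, 1]
(count[i] = number of elements equal to i)
Cumulative count: [1, 1, 2, 4, 4, 5, 5, 7, 8]
Sorted: [0, 2, 3, 3, 5, 7, 7, 8]


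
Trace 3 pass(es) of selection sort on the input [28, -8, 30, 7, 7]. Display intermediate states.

Pass 1: Select minimum -8 at index 1, swap -> [-8, 28, 30, 7, 7]
Pass 2: Select minimum 7 at index 3, swap -> [-8, 7, 30, 28, 7]
Pass 3: Select minimum 7 at index 4, swap -> [-8, 7, 7, 28, 30]


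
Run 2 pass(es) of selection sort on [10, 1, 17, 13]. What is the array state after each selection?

Pass 1: Select minimum 1 at index 1, swap -> [1, 10, 17, 13]
Pass 2: Select minimum 10 at index 1, swap -> [1, 10, 17, 13]


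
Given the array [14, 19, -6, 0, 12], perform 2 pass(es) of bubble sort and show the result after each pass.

After pass 1: [14, -6, 0, 12, 19] (3 swaps)
After pass 2: [-6, 0, 12, 14, 19] (3 swaps)
Total swaps: 6


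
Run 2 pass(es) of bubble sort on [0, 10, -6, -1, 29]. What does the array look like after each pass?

After pass 1: [0, -6, -1, 10, 29] (2 swaps)
After pass 2: [-6, -1, 0, 10, 29] (2 swaps)
Total swaps: 4


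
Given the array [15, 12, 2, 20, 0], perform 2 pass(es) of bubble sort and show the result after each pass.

After pass 1: [12, 2, 15, 0, 20] (3 swaps)
After pass 2: [2, 12, 0, 15, 20] (2 swaps)
Total swaps: 5


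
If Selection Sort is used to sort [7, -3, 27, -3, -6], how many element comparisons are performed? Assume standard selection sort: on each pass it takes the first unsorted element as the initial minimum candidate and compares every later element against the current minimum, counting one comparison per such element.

Pass 1: scan indices 1..4 for the minimum = 4 comparison(s); min is -6, place at index 0 -> [-6, -3, 27, -3, 7]
Pass 2: scan indices 2..4 for the minimum = 3 comparison(s); min is -3, place at index 1 -> [-6, -3, 27, -3, 7]
Pass 3: scan indices 3..4 for the minimum = 2 comparison(s); min is -3, place at index 2 -> [-6, -3, -3, 27, 7]
Pass 4: scan indices 4..4 for the minimum = 1 comparison(s); min is 7, place at index 3 -> [-6, -3, -3, 7, 27]
Selection sort always scans the whole unsorted suffix, so the count is (n-1) + (n-2) + ... + 1 = n(n-1)/2 = 5*4/2 = 10 regardless of the input order.
Total comparisons: 4 + 3 + 2 + 1 = 10


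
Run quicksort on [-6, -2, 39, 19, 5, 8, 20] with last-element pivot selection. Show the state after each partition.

Partition 1: pivot=20 at index 5 -> [-6, -2, 19, 5, 8, 20, 39]
Partition 2: pivot=8 at index 3 -> [-6, -2, 5, 8, 19, 20, 39]
Partition 3: pivot=5 at index 2 -> [-6, -2, 5, 8, 19, 20, 39]
Partition 4: pivot=-2 at index 1 -> [-6, -2, 5, 8, 19, 20, 39]


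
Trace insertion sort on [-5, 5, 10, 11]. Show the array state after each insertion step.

First element -5 is already 'sorted'
Insert 5: shifted 0 elements -> [-5, 5, 10, 11]
Insert 10: shifted 0 elements -> [-5, 5, 10, 11]
Insert 11: shifted 0 elements -> [-5, 5, 10, 11]


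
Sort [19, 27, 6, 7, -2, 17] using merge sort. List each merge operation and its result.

Divide and conquer:
  Merge [27] + [6] -> [6, 27]
  Merge [19] + [6, 27] -> [6, 19, 27]
  Merge [-2] + [17] -> [-2, 17]
  Merge [7] + [-2, 17] -> [-2, 7, 17]
  Merge [6, 19, 27] + [-2, 7, 17] -> [-2, 6, 7, 17, 19, 27]


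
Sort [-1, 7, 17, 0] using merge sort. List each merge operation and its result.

Divide and conquer:
  Merge [-1] + [7] -> [-1, 7]
  Merge [17] + [0] -> [0, 17]
  Merge [-1, 7] + [0, 17] -> [-1, 0, 7, 17]


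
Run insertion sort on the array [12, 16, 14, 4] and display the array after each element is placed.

First element 12 is already 'sorted'
Insert 16: shifted 0 elements -> [12, 16, 14, 4]
Insert 14: shifted 1 elements -> [12, 14, 16, 4]
Insert 4: shifted 3 elements -> [4, 12, 14, 16]


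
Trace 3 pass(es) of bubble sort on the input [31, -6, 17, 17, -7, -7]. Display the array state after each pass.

After pass 1: [-6, 17, 17, -7, -7, 31] (5 swaps)
After pass 2: [-6, 17, -7, -7, 17, 31] (2 swaps)
After pass 3: [-6, -7, -7, 17, 17, 31] (2 swaps)
Total swaps: 9


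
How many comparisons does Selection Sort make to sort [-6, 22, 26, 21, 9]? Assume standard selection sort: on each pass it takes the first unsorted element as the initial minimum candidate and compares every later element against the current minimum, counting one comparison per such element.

Pass 1: scan indices 1..4 for the minimum = 4 comparison(s); min is -6, place at index 0 -> [-6, 22, 26, 21, 9]
Pass 2: scan indices 2..4 for the minimum = 3 comparison(s); min is 9, place at index 1 -> [-6, 9, 26, 21, 22]
Pass 3: scan indices 3..4 for the minimum = 2 comparison(s); min is 21, place at index 2 -> [-6, 9, 21, 26, 22]
Pass 4: scan indices 4..4 for the minimum = 1 comparison(s); min is 22, place at index 3 -> [-6, 9, 21, 22, 26]
Selection sort always scans the whole unsorted suffix, so the count is (n-1) + (n-2) + ... + 1 = n(n-1)/2 = 5*4/2 = 10 regardless of the input order.
Total comparisons: 4 + 3 + 2 + 1 = 10


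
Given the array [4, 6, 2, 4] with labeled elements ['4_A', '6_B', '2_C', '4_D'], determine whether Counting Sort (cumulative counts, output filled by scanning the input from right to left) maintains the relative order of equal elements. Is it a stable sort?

Trace Counting Sort on the labeled array (the key is the number; the letter only tracks identity):
  Counts for values 0..6: [0, 0, 1, 0, 2, 0, 1]
  Cumulative counts: [0, 0, 1, 1, 3, 3, 4]
  Scan right to left: place 4_D at output index 2
  Scan right to left: place 2_C at output index 0
  Scan right to left: place 6_B at output index 3
  Scan right to left: place 4_A at output index 1
  Output: [2_C, 4_A, 4_D, 6_B]
Equal keys:
  value 4: originally 4_A, 4_D; after sorting 4_A, 4_D -> order preserved
All equal keys kept their original relative order. Counting Sort is stable: scanning the input right to left with decreasing cumulative counts places later duplicates at later output positions.
Answer: Stable


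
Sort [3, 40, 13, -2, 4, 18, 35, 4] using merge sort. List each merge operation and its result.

Divide and conquer:
  Merge [3] + [40] -> [3, 40]
  Merge [13] + [-2] -> [-2, 13]
  Merge [3, 40] + [-2, 13] -> [-2, 3, 13, 40]
  Merge [4] + [18] -> [4, 18]
  Merge [35] + [4] -> [4, 35]
  Merge [4, 18] + [4, 35] -> [4, 4, 18, 35]
  Merge [-2, 3, 13, 40] + [4, 4, 18, 35] -> [-2, 3, 4, 4, 13, 18, 35, 40]


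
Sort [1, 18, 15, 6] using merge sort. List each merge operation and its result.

Divide and conquer:
  Merge [1] + [18] -> [1, 18]
  Merge [15] + [6] -> [6, 15]
  Merge [1, 18] + [6, 15] -> [1, 6, 15, 18]


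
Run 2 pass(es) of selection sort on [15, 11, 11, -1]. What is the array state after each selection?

Pass 1: Select minimum -1 at index 3, swap -> [-1, 11, 11, 15]
Pass 2: Select minimum 11 at index 1, swap -> [-1, 11, 11, 15]


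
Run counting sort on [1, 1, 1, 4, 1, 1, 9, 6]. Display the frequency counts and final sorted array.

Count array: [0, 5, 0, 0, 1, 0, 1, 0, 0, 1]
(count[i] = number of elements equal to i)
Cumulative count: [0, 5, 5, 5, 6, 6, 7, 7, 7, 8]
Sorted: [1, 1, 1, 1, 1, 4, 6, 9]


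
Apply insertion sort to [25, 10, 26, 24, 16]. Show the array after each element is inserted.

First element 25 is already 'sorted'
Insert 10: shifted 1 elements -> [10, 25, 26, 24, 16]
Insert 26: shifted 0 elements -> [10, 25, 26, 24, 16]
Insert 24: shifted 2 elements -> [10, 24, 25, 26, 16]
Insert 16: shifted 3 elements -> [10, 16, 24, 25, 26]


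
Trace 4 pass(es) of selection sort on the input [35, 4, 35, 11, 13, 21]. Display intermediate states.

Pass 1: Select minimum 4 at index 1, swap -> [4, 35, 35, 11, 13, 21]
Pass 2: Select minimum 11 at index 3, swap -> [4, 11, 35, 35, 13, 21]
Pass 3: Select minimum 13 at index 4, swap -> [4, 11, 13, 35, 35, 21]
Pass 4: Select minimum 21 at index 5, swap -> [4, 11, 13, 21, 35, 35]


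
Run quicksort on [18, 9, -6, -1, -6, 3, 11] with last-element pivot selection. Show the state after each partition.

Partition 1: pivot=11 at index 5 -> [9, -6, -1, -6, 3, 11, 18]
Partition 2: pivot=3 at index 3 -> [-6, -1, -6, 3, 9, 11, 18]
Partition 3: pivot=-6 at index 1 -> [-6, -6, -1, 3, 9, 11, 18]


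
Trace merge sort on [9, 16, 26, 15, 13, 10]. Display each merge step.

Divide and conquer:
  Merge [16] + [26] -> [16, 26]
  Merge [9] + [16, 26] -> [9, 16, 26]
  Merge [13] + [10] -> [10, 13]
  Merge [15] + [10, 13] -> [10, 13, 15]
  Merge [9, 16, 26] + [10, 13, 15] -> [9, 10, 13, 15, 16, 26]


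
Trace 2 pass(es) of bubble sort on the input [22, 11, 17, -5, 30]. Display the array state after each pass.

After pass 1: [11, 17, -5, 22, 30] (3 swaps)
After pass 2: [11, -5, 17, 22, 30] (1 swaps)
Total swaps: 4
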